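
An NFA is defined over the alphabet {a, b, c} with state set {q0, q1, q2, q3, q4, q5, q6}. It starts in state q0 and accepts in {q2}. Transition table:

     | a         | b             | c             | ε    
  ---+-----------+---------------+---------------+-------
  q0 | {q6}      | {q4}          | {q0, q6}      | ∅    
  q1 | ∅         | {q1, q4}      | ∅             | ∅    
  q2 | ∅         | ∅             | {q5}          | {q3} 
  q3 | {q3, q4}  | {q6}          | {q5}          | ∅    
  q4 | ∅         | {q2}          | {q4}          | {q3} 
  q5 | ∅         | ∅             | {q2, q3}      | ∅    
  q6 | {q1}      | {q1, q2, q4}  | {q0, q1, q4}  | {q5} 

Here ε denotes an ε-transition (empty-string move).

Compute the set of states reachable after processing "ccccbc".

{q0, q1, q2, q3, q4, q5}

Start in {q0}.
Read 'c': {q0} → {q0, q5, q6}.
Read 'c': {q0, q5, q6} → {q0, q1, q2, q3, q4, q5, q6}.
Read 'c': {q0, q1, q2, q3, q4, q5, q6} → {q0, q1, q2, q3, q4, q5, q6}.
Read 'c': {q0, q1, q2, q3, q4, q5, q6} → {q0, q1, q2, q3, q4, q5, q6}.
Read 'b': {q0, q1, q2, q3, q4, q5, q6} → {q1, q2, q3, q4, q5, q6}.
Read 'c': {q1, q2, q3, q4, q5, q6} → {q0, q1, q2, q3, q4, q5}.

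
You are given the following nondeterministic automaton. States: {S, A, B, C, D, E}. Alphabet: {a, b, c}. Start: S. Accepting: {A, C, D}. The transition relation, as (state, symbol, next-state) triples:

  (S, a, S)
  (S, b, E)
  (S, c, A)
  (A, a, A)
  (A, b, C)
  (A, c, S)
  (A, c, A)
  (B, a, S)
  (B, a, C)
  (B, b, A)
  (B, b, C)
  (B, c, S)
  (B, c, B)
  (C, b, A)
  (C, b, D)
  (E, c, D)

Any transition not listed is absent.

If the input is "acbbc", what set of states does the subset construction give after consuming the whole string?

Start in {S}.
Read 'a': {S} → {S}.
Read 'c': {S} → {A}.
Read 'b': {A} → {C}.
Read 'b': {C} → {A, D}.
Read 'c': {A, D} → {S, A}.

{S, A}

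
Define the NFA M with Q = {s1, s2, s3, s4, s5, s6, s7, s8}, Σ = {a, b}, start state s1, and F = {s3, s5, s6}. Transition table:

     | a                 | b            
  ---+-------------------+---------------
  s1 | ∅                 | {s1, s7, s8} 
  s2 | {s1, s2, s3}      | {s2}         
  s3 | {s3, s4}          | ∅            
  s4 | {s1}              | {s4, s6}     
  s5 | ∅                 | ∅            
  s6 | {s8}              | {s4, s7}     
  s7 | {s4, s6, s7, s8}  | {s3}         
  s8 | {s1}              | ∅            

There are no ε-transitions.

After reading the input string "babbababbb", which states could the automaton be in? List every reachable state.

Start in {s1}.
Read 'b': {s1} → {s1, s7, s8}.
Read 'a': {s1, s7, s8} → {s1, s4, s6, s7, s8}.
Read 'b': {s1, s4, s6, s7, s8} → {s1, s3, s4, s6, s7, s8}.
Read 'b': {s1, s3, s4, s6, s7, s8} → {s1, s3, s4, s6, s7, s8}.
Read 'a': {s1, s3, s4, s6, s7, s8} → {s1, s3, s4, s6, s7, s8}.
Read 'b': {s1, s3, s4, s6, s7, s8} → {s1, s3, s4, s6, s7, s8}.
Read 'a': {s1, s3, s4, s6, s7, s8} → {s1, s3, s4, s6, s7, s8}.
Read 'b': {s1, s3, s4, s6, s7, s8} → {s1, s3, s4, s6, s7, s8}.
Read 'b': {s1, s3, s4, s6, s7, s8} → {s1, s3, s4, s6, s7, s8}.
Read 'b': {s1, s3, s4, s6, s7, s8} → {s1, s3, s4, s6, s7, s8}.

{s1, s3, s4, s6, s7, s8}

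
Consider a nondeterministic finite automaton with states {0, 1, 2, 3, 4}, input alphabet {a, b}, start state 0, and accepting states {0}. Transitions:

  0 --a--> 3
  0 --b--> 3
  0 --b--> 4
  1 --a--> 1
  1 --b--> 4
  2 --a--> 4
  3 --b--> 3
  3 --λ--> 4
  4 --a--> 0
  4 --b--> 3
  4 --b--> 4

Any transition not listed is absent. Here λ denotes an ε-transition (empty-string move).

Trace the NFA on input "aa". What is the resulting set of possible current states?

{0}

Start in {0}.
Read 'a': {0} → {3, 4}.
Read 'a': {3, 4} → {0}.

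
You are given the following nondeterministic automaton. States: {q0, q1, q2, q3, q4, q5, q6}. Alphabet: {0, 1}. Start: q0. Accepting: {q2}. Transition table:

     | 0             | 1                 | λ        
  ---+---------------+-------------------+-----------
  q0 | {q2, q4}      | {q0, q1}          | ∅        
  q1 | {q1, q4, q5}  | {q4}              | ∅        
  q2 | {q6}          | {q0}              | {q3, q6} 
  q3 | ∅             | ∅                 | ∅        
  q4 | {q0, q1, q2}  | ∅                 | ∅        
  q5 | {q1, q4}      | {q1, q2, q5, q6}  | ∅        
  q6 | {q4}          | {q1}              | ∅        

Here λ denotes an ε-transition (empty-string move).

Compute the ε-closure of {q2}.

Begin with {q2}.
ε-move q2 → q3; add q3.
ε-move q2 → q6; add q6.

{q2, q3, q6}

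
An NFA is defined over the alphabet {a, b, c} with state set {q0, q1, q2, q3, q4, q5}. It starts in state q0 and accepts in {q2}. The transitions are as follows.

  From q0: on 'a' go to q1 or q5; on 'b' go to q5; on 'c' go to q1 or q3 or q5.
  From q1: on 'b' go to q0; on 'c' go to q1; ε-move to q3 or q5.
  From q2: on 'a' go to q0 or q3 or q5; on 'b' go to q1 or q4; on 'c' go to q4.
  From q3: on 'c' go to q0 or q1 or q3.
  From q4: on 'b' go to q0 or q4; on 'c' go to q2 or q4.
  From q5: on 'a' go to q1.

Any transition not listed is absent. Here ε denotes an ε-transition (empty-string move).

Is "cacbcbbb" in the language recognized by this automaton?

Start in {q0}.
Read 'c': {q0} → {q1, q3, q5}.
Read 'a': {q1, q3, q5} → {q1, q3, q5}.
Read 'c': {q1, q3, q5} → {q0, q1, q3, q5}.
Read 'b': {q0, q1, q3, q5} → {q0, q5}.
Read 'c': {q0, q5} → {q1, q3, q5}.
Read 'b': {q1, q3, q5} → {q0}.
Read 'b': {q0} → {q5}.
Read 'b': {q5} → ∅.
The final set ∅ contains no accepting state.

No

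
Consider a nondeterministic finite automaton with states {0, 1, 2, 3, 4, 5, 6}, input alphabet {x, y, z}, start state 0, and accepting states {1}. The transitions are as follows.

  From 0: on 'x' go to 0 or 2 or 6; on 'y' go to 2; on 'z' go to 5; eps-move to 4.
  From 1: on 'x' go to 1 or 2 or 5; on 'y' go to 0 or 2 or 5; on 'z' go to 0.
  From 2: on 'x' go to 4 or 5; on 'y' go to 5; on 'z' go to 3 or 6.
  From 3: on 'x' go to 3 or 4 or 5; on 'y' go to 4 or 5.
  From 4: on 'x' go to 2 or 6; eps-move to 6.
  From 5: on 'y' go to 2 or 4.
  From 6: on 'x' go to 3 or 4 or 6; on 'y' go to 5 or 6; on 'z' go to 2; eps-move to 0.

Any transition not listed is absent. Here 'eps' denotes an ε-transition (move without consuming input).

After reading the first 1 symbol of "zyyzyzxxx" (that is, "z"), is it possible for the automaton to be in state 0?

No

Start: ε-closure({0}) = {0, 4, 6}.
Read 'z': {0, 4, 6} → {2, 5}.
State 0 is not in {2, 5}.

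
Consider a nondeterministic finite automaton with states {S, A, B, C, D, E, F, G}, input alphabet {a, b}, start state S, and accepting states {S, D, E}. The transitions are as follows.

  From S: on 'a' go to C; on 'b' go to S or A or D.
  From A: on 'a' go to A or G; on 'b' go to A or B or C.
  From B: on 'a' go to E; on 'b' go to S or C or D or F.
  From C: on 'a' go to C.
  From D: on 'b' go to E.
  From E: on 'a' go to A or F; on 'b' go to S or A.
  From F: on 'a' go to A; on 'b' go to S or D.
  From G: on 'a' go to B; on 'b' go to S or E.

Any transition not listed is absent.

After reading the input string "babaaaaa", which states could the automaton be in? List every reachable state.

Start in {S}.
Read 'b': S→{S, A, D}; now {S, A, D}.
Read 'a': S→{C}, A→{A, G}, D→∅; now {A, C, G}.
Read 'b': A→{A, B, C}, C→∅, G→{S, E}; now {S, A, B, C, E}.
Read 'a': S→{C}, A→{A, G}, B→{E}, C→{C}, E→{A, F}; now {A, C, E, F, G}.
Read 'a': A→{A, G}, C→{C}, E→{A, F}, F→{A}, G→{B}; now {A, B, C, F, G}.
Read 'a': A→{A, G}, B→{E}, C→{C}, F→{A}, G→{B}; now {A, B, C, E, G}.
Read 'a': A→{A, G}, B→{E}, C→{C}, E→{A, F}, G→{B}; now {A, B, C, E, F, G}.
Read 'a': A→{A, G}, B→{E}, C→{C}, E→{A, F}, F→{A}, G→{B}; now {A, B, C, E, F, G}.

{A, B, C, E, F, G}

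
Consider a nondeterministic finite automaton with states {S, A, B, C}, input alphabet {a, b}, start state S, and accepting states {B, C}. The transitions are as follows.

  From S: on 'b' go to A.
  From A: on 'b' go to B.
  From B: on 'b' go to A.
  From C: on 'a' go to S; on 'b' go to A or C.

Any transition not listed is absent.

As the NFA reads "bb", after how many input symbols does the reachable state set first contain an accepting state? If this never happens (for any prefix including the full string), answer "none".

Start in {S}.
Read 'b': S→{A}; now {A}.
Read 'b': A→{B}; now {B}.
None of the earlier sets intersect F, but {B} does.

2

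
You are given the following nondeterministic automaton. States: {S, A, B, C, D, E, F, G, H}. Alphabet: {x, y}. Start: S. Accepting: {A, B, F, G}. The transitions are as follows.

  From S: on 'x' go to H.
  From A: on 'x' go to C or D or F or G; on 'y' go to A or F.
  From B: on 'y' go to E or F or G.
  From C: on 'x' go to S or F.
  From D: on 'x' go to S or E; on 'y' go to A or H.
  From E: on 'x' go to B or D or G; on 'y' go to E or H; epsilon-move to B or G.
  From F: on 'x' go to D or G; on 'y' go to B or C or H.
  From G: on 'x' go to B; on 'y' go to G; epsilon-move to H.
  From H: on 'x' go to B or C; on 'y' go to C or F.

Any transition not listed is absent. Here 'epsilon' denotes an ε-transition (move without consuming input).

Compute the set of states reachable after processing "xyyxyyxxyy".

Start in {S}.
Read 'x': S→{H}; now {H}.
Read 'y': H→{C, F}; now {C, F}.
Read 'y': C→∅, F→{B, C, H}; now {B, C, H}.
Read 'x': B→∅, C→{S, F}, H→{B, C}; now {S, B, C, F}.
Read 'y': S→∅, B→{E, F, G}, C→∅, F→{B, C, H}; now {B, C, E, F, G, H}.
Read 'y': B→{E, F, G}, C→∅, E→{E, H}, F→{B, C, H}, G→{G}, H→{C, F}; now {B, C, E, F, G, H}.
Read 'x': B→∅, C→{S, F}, E→{B, D, G}, F→{D, G}, G→{B}, H→{B, C}; union {S, B, C, D, F, G}; ε-closure = {S, B, C, D, F, G, H}.
Read 'x': S→{H}, B→∅, C→{S, F}, D→{S, E}, F→{D, G}, G→{B}, H→{B, C}; now {S, B, C, D, E, F, G, H}.
Read 'y': S→∅, B→{E, F, G}, C→∅, D→{A, H}, E→{E, H}, F→{B, C, H}, G→{G}, H→{C, F}; now {A, B, C, E, F, G, H}.
Read 'y': A→{A, F}, B→{E, F, G}, C→∅, E→{E, H}, F→{B, C, H}, G→{G}, H→{C, F}; now {A, B, C, E, F, G, H}.

{A, B, C, E, F, G, H}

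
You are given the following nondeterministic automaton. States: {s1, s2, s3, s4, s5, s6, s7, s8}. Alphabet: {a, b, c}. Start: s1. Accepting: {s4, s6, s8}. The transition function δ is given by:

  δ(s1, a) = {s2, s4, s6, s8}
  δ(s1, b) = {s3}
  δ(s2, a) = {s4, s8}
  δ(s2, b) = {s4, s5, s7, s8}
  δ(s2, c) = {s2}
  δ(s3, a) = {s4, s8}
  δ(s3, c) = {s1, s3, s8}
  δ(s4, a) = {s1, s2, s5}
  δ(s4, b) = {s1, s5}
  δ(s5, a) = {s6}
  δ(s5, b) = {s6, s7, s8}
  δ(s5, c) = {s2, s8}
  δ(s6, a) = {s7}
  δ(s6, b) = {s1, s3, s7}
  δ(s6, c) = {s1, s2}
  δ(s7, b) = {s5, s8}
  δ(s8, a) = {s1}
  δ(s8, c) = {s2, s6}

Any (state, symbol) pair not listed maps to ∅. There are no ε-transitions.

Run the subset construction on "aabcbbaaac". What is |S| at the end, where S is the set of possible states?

4

Start in {s1}.
Read 'a': s1→{s2, s4, s6, s8}; now {s2, s4, s6, s8}.
Read 'a': s2→{s4, s8}, s4→{s1, s2, s5}, s6→{s7}, s8→{s1}; now {s1, s2, s4, s5, s7, s8}.
Read 'b': s1→{s3}, s2→{s4, s5, s7, s8}, s4→{s1, s5}, s5→{s6, s7, s8}, s7→{s5, s8}, s8→∅; now {s1, s3, s4, s5, s6, s7, s8}.
Read 'c': s1→∅, s3→{s1, s3, s8}, s4→∅, s5→{s2, s8}, s6→{s1, s2}, s7→∅, s8→{s2, s6}; now {s1, s2, s3, s6, s8}.
Read 'b': s1→{s3}, s2→{s4, s5, s7, s8}, s3→∅, s6→{s1, s3, s7}, s8→∅; now {s1, s3, s4, s5, s7, s8}.
Read 'b': s1→{s3}, s3→∅, s4→{s1, s5}, s5→{s6, s7, s8}, s7→{s5, s8}, s8→∅; now {s1, s3, s5, s6, s7, s8}.
Read 'a': s1→{s2, s4, s6, s8}, s3→{s4, s8}, s5→{s6}, s6→{s7}, s7→∅, s8→{s1}; now {s1, s2, s4, s6, s7, s8}.
Read 'a': s1→{s2, s4, s6, s8}, s2→{s4, s8}, s4→{s1, s2, s5}, s6→{s7}, s7→∅, s8→{s1}; now {s1, s2, s4, s5, s6, s7, s8}.
Read 'a': s1→{s2, s4, s6, s8}, s2→{s4, s8}, s4→{s1, s2, s5}, s5→{s6}, s6→{s7}, s7→∅, s8→{s1}; now {s1, s2, s4, s5, s6, s7, s8}.
Read 'c': s1→∅, s2→{s2}, s4→∅, s5→{s2, s8}, s6→{s1, s2}, s7→∅, s8→{s2, s6}; now {s1, s2, s6, s8}.
That set has 4 states.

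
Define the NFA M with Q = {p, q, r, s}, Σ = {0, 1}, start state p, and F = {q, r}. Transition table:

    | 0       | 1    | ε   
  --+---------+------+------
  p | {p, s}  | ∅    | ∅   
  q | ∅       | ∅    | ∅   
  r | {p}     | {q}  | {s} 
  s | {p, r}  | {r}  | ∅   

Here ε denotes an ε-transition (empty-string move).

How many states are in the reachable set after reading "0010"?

3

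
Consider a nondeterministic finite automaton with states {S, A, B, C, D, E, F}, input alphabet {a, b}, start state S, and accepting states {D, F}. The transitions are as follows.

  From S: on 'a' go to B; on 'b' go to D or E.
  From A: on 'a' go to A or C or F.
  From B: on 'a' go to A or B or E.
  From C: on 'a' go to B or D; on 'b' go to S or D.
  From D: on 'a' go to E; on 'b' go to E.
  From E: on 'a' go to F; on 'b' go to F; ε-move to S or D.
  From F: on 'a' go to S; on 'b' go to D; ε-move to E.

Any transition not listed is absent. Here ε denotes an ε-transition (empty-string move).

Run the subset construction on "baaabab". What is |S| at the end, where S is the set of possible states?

Start in {S}.
Read 'b': S→{D, E}; union {D, E}; ε-closure = {S, D, E}.
Read 'a': S→{B}, D→{E}, E→{F}; union {B, E, F}; ε-closure = {S, B, D, E, F}.
Read 'a': S→{B}, B→{A, B, E}, D→{E}, E→{F}, F→{S}; union {S, A, B, E, F}; ε-closure = {S, A, B, D, E, F}.
Read 'a': S→{B}, A→{A, C, F}, B→{A, B, E}, D→{E}, E→{F}, F→{S}; union {S, A, B, C, E, F}; ε-closure = {S, A, B, C, D, E, F}.
Read 'b': S→{D, E}, A→∅, B→∅, C→{S, D}, D→{E}, E→{F}, F→{D}; now {S, D, E, F}.
Read 'a': S→{B}, D→{E}, E→{F}, F→{S}; union {S, B, E, F}; ε-closure = {S, B, D, E, F}.
Read 'b': S→{D, E}, B→∅, D→{E}, E→{F}, F→{D}; union {D, E, F}; ε-closure = {S, D, E, F}.
That set has 4 states.

4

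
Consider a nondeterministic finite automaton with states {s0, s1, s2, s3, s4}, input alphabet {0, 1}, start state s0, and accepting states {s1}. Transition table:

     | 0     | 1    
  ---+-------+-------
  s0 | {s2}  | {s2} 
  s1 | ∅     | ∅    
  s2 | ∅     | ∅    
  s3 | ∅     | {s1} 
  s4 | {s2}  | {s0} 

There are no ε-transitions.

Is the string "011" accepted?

Start in {s0}.
Read '0': s0→{s2}; now {s2}.
Read '1': s2→∅; now ∅.
The set is empty and remains empty for the remaining 1 symbol.
The final set ∅ contains no accepting state.

No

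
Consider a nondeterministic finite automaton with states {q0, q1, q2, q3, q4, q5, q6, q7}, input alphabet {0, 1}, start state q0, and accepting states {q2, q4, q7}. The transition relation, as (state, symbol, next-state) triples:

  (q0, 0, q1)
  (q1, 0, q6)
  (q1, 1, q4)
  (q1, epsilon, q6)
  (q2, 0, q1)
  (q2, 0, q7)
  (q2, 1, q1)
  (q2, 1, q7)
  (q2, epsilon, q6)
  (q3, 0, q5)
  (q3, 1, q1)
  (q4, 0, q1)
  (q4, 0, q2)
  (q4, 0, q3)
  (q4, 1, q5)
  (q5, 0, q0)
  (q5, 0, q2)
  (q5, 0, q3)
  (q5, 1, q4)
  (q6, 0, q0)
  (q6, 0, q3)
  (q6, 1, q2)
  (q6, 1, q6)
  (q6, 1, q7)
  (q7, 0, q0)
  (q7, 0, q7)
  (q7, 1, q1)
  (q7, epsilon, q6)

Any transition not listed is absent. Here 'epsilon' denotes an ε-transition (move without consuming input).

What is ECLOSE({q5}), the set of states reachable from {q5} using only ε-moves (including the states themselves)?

Begin with {q5}.
No ε-moves leave this set, so the closure equals the set itself.

{q5}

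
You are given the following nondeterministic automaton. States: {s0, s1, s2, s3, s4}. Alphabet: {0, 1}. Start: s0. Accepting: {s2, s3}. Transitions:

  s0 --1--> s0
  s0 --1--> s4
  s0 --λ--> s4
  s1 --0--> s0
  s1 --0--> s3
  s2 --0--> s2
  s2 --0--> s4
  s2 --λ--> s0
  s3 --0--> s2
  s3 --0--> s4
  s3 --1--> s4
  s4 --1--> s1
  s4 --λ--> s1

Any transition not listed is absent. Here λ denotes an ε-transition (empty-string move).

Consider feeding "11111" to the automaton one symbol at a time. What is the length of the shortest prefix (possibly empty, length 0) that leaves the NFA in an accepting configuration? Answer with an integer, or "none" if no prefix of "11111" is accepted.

none

Start: ε-closure({s0}) = {s0, s1, s4}.
Read '1': s0→{s0, s4}, s1→∅, s4→{s1}; now {s0, s1, s4}.
Read '1': s0→{s0, s4}, s1→∅, s4→{s1}; now {s0, s1, s4}.
Read '1': s0→{s0, s4}, s1→∅, s4→{s1}; now {s0, s1, s4}.
Read '1': s0→{s0, s4}, s1→∅, s4→{s1}; now {s0, s1, s4}.
Read '1': s0→{s0, s4}, s1→∅, s4→{s1}; now {s0, s1, s4}.
No reachable set along the way intersects F.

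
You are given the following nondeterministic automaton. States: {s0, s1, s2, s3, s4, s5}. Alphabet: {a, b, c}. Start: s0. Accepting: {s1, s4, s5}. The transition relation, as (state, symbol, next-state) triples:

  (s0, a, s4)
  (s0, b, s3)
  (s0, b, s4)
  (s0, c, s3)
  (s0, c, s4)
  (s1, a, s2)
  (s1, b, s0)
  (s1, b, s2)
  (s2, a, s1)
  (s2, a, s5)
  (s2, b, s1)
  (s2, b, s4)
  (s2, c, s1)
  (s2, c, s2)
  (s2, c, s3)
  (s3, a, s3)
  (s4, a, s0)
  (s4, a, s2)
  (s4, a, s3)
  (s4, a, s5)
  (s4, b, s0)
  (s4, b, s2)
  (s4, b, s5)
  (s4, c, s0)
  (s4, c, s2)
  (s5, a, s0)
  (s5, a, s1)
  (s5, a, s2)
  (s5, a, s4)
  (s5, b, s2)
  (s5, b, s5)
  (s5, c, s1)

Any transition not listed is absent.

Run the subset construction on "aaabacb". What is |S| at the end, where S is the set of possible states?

6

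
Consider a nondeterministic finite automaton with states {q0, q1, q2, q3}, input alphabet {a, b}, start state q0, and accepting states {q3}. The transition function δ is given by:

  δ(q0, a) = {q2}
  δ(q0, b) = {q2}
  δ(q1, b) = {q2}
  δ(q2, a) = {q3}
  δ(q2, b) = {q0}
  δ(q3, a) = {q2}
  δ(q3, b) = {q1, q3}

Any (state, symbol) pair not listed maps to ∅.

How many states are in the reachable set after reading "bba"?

1

Start in {q0}.
Read 'b': q0→{q2}; now {q2}.
Read 'b': q2→{q0}; now {q0}.
Read 'a': q0→{q2}; now {q2}.
That set has 1 state.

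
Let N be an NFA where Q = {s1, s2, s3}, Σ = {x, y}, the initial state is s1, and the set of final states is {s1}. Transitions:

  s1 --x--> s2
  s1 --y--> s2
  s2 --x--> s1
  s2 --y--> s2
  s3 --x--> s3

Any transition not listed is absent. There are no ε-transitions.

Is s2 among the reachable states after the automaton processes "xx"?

No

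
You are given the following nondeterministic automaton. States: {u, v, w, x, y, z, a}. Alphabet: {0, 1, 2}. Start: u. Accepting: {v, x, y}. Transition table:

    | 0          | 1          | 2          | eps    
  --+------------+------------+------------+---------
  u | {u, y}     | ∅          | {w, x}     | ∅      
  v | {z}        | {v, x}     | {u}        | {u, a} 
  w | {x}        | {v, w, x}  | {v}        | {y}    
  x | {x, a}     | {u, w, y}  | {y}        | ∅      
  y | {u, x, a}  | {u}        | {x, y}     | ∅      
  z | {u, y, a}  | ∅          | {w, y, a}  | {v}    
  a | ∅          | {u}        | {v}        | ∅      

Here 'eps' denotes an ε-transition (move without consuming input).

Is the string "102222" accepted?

No

Start in {u}.
Read '1': u→∅; now ∅.
The set is empty and remains empty for the remaining 5 symbols.
The final set ∅ contains no accepting state.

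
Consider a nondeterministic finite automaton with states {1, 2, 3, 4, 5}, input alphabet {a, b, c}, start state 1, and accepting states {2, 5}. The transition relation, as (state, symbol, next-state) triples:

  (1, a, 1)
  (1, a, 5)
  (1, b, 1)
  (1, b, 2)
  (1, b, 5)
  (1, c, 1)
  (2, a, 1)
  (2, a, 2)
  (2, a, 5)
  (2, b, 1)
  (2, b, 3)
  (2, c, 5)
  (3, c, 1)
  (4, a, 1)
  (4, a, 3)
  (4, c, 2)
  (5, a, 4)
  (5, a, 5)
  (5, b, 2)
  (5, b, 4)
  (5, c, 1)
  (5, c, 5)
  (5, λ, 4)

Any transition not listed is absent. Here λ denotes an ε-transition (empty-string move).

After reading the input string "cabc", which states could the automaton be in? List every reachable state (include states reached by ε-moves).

{1, 2, 4, 5}

Start in {1}.
Read 'c': {1} → {1}.
Read 'a': {1} → {1, 4, 5}.
Read 'b': {1, 4, 5} → {1, 2, 4, 5}.
Read 'c': {1, 2, 4, 5} → {1, 2, 4, 5}.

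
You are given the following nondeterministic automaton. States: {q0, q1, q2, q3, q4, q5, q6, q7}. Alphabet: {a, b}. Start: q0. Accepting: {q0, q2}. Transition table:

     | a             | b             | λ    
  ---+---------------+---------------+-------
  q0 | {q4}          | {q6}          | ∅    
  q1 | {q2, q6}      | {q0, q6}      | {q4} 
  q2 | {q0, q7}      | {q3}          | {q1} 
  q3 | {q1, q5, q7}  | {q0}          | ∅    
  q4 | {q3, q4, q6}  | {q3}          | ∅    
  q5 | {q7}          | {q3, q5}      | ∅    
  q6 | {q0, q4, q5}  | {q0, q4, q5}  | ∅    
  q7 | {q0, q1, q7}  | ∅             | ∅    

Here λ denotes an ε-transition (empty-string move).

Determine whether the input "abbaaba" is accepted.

Start in {q0}.
Read 'a': q0→{q4}; now {q4}.
Read 'b': q4→{q3}; now {q3}.
Read 'b': q3→{q0}; now {q0}.
Read 'a': q0→{q4}; now {q4}.
Read 'a': q4→{q3, q4, q6}; now {q3, q4, q6}.
Read 'b': q3→{q0}, q4→{q3}, q6→{q0, q4, q5}; now {q0, q3, q4, q5}.
Read 'a': q0→{q4}, q3→{q1, q5, q7}, q4→{q3, q4, q6}, q5→{q7}; now {q1, q3, q4, q5, q6, q7}.
The final set {q1, q3, q4, q5, q6, q7} contains no accepting state.

No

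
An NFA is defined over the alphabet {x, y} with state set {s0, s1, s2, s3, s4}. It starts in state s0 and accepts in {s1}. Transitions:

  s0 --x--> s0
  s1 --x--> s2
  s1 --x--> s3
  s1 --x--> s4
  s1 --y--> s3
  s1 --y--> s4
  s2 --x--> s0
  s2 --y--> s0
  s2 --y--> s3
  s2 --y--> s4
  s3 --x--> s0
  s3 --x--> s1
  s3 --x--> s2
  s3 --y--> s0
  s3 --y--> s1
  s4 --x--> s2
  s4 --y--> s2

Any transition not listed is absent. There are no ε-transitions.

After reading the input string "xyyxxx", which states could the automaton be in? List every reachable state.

∅

Start in {s0}.
Read 'x': s0→{s0}; now {s0}.
Read 'y': s0→∅; now ∅.
The set is empty and remains empty for the remaining 4 symbols.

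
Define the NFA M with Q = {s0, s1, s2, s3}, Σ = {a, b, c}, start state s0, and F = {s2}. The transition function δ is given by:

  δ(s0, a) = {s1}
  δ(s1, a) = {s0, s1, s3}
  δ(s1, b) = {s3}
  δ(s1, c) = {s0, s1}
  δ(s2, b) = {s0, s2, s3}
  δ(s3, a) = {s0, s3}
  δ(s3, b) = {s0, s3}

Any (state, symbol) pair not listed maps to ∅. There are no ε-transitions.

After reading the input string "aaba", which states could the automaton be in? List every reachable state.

Start in {s0}.
Read 'a': s0→{s1}; now {s1}.
Read 'a': s1→{s0, s1, s3}; now {s0, s1, s3}.
Read 'b': s0→∅, s1→{s3}, s3→{s0, s3}; now {s0, s3}.
Read 'a': s0→{s1}, s3→{s0, s3}; now {s0, s1, s3}.

{s0, s1, s3}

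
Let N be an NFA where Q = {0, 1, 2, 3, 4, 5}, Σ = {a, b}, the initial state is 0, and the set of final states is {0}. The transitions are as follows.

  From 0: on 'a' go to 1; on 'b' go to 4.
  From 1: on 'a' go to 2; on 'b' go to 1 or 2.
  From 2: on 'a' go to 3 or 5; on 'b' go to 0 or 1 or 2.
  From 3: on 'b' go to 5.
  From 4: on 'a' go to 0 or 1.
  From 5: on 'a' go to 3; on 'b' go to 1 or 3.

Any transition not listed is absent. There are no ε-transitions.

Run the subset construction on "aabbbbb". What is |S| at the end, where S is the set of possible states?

4

Start in {0}.
Read 'a': {0} → {1}.
Read 'a': {1} → {2}.
Read 'b': {2} → {0, 1, 2}.
Read 'b': {0, 1, 2} → {0, 1, 2, 4}.
Read 'b': {0, 1, 2, 4} → {0, 1, 2, 4}.
Read 'b': {0, 1, 2, 4} → {0, 1, 2, 4}.
Read 'b': {0, 1, 2, 4} → {0, 1, 2, 4}.
That set has 4 states.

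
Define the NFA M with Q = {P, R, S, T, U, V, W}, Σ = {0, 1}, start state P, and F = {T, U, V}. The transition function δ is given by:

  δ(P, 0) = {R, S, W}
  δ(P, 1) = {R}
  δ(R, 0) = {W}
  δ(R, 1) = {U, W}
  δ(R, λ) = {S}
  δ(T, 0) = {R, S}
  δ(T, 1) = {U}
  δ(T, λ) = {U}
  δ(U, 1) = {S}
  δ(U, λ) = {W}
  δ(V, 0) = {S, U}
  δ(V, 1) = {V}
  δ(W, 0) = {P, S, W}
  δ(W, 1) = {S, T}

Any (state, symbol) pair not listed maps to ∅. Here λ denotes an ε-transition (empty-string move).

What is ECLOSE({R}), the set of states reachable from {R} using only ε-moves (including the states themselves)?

Begin with {R}.
ε-move R → S; add S.

{R, S}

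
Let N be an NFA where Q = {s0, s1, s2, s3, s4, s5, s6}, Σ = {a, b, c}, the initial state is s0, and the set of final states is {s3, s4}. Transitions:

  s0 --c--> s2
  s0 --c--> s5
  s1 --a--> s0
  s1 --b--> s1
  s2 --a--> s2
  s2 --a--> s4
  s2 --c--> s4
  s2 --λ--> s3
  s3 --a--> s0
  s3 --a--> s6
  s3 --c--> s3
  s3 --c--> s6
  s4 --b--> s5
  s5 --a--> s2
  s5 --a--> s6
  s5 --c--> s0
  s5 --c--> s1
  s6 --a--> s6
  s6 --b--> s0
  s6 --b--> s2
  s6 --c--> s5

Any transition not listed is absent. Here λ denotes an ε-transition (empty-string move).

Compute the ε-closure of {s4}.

{s4}

Begin with {s4}.
No ε-moves leave this set, so the closure equals the set itself.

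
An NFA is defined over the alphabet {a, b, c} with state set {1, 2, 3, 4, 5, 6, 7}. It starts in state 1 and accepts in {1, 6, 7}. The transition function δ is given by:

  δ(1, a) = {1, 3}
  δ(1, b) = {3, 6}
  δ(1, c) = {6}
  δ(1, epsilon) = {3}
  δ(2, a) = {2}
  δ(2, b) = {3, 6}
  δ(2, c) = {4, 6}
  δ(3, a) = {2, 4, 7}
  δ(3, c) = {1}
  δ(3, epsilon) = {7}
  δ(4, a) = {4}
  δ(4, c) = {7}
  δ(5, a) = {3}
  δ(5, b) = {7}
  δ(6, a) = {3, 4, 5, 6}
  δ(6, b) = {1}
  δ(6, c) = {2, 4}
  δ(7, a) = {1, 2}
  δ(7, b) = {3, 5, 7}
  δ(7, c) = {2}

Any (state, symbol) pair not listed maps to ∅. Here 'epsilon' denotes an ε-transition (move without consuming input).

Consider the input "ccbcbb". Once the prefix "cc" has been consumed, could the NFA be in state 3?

Yes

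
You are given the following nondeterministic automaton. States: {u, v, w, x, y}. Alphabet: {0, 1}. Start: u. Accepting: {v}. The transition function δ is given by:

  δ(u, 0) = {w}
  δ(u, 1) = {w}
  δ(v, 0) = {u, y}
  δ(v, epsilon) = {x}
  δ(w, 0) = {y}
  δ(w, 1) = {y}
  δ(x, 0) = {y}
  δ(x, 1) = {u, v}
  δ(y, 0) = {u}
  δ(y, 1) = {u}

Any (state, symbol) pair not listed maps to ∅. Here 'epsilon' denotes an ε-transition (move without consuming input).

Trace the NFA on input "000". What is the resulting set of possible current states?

{u}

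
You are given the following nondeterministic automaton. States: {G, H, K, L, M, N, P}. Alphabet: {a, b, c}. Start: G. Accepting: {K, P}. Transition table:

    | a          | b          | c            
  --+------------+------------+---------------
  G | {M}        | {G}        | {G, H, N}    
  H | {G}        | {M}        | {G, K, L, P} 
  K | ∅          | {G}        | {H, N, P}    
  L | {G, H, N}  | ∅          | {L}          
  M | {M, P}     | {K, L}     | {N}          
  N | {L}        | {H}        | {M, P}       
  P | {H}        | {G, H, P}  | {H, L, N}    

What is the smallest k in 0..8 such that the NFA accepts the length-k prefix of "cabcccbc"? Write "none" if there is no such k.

3

Start in {G}.
Read 'c': G→{G, H, N}; now {G, H, N}.
Read 'a': G→{M}, H→{G}, N→{L}; now {G, L, M}.
Read 'b': G→{G}, L→∅, M→{K, L}; now {G, K, L}.
None of the earlier sets intersect F, but {G, K, L} does.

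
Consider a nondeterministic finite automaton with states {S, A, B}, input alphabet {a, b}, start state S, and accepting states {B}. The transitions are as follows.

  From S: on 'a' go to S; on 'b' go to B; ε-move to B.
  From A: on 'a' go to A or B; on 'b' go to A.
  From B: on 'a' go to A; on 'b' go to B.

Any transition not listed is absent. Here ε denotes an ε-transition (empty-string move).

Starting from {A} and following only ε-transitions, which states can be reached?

Begin with {A}.
No ε-moves leave this set, so the closure equals the set itself.

{A}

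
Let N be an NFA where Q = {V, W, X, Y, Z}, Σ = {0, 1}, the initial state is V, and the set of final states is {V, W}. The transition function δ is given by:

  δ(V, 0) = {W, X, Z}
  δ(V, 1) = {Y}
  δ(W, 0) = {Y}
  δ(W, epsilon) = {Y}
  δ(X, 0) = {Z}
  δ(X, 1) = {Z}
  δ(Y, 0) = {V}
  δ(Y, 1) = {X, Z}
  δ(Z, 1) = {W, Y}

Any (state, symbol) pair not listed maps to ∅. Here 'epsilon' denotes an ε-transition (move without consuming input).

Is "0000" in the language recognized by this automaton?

Start in {V}.
Read '0': V→{W, X, Z}; union {W, X, Z}; ε-closure = {W, X, Y, Z}.
Read '0': W→{Y}, X→{Z}, Y→{V}, Z→∅; now {V, Y, Z}.
Read '0': V→{W, X, Z}, Y→{V}, Z→∅; union {V, W, X, Z}; ε-closure = {V, W, X, Y, Z}.
Read '0': V→{W, X, Z}, W→{Y}, X→{Z}, Y→{V}, Z→∅; now {V, W, X, Y, Z}.
The final set {V, W, X, Y, Z} contains the accepting states V, W.

Yes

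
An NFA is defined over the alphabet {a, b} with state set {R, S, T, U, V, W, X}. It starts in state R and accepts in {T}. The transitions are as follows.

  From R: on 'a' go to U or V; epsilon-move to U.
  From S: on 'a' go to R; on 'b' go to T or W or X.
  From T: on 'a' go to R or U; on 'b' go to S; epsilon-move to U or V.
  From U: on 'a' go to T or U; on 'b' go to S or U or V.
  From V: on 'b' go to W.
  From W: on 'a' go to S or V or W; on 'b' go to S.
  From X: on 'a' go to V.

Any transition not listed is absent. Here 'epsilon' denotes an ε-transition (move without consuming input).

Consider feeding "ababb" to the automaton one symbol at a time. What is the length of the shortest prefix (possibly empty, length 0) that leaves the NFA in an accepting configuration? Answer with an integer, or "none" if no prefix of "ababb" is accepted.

Start: ε-closure({R}) = {R, U}.
Read 'a': R→{U, V}, U→{T, U}; now {T, U, V}.
None of the earlier sets intersect F, but {T, U, V} does.

1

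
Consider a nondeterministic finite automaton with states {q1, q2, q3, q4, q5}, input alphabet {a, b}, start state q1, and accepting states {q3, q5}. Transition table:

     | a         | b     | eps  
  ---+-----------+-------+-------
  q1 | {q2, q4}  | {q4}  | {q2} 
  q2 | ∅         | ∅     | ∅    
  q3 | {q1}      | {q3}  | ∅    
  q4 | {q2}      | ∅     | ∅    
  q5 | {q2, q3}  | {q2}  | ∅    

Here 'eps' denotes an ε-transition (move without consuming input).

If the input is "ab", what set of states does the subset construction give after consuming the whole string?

∅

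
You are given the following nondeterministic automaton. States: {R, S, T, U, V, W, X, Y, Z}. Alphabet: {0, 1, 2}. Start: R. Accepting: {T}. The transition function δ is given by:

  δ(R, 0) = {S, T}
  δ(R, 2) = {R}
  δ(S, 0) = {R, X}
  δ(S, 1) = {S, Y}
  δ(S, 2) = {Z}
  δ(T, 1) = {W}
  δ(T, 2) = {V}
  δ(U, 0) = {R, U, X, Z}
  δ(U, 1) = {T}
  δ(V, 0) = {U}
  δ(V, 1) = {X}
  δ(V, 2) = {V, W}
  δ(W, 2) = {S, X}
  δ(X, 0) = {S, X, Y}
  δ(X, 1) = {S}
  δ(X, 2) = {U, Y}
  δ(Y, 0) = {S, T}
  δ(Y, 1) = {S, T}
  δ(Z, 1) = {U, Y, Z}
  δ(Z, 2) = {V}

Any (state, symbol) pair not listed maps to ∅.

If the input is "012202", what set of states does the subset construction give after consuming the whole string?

{R, U, V, Y, Z}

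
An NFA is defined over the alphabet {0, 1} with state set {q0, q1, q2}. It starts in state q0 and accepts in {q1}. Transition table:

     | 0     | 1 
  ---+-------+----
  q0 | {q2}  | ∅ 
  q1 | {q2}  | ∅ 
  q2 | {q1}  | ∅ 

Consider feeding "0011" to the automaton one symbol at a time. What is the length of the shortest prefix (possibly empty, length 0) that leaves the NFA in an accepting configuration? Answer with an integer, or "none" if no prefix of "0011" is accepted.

Start in {q0}.
Read '0': q0→{q2}; now {q2}.
Read '0': q2→{q1}; now {q1}.
None of the earlier sets intersect F, but {q1} does.

2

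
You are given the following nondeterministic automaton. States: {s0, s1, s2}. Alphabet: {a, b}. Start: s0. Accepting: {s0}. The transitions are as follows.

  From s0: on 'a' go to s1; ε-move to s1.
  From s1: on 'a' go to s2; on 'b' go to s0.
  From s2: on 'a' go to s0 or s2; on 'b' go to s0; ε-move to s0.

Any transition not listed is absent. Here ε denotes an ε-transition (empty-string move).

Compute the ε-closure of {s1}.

Begin with {s1}.
No ε-moves leave this set, so the closure equals the set itself.

{s1}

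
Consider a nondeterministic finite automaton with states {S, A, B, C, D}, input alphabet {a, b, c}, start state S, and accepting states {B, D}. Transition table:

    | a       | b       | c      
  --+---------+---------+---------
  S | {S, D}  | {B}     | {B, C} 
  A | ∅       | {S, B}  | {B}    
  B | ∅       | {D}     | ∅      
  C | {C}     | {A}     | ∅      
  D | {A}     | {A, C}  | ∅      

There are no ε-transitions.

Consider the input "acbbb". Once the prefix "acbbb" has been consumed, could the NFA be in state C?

No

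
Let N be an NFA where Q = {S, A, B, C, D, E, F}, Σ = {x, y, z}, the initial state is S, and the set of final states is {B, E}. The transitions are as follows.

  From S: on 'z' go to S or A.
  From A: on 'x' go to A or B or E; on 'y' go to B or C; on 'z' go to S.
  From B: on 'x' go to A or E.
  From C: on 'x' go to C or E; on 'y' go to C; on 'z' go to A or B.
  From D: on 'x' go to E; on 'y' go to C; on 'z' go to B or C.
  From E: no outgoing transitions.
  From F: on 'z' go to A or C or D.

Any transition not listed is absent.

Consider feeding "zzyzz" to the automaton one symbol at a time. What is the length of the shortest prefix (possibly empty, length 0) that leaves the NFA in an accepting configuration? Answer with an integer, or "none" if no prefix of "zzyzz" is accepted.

Start in {S}.
Read 'z': {S} → {S, A}.
Read 'z': {S, A} → {S, A}.
Read 'y': {S, A} → {B, C}.
None of the earlier sets intersect F, but {B, C} does.

3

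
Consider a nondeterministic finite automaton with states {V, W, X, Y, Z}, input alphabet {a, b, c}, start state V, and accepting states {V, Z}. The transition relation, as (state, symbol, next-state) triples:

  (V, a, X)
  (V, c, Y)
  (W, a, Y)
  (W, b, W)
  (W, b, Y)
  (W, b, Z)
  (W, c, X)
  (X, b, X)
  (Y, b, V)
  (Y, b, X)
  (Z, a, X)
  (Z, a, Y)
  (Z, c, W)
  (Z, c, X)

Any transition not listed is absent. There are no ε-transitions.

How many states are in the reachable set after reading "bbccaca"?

0

Start in {V}.
Read 'b': {V} → ∅.
The set is empty and remains empty for the remaining 6 symbols.
That set has 0 states.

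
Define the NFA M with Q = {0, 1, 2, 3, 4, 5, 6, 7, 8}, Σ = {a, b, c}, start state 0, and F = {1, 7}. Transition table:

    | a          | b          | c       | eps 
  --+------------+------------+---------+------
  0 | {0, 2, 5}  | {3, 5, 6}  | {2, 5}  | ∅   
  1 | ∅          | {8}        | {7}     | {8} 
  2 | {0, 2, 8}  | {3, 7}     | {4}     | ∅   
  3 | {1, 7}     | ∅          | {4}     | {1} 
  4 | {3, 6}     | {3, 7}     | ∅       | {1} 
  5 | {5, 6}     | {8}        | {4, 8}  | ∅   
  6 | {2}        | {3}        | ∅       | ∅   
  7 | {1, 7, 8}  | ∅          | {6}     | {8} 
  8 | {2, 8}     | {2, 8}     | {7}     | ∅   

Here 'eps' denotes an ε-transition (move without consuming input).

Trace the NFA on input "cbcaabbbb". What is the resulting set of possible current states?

Start in {0}.
Read 'c': 0→{2, 5}; now {2, 5}.
Read 'b': 2→{3, 7}, 5→{8}; union {3, 7, 8}; ε-closure = {1, 3, 7, 8}.
Read 'c': 1→{7}, 3→{4}, 7→{6}, 8→{7}; union {4, 6, 7}; ε-closure = {1, 4, 6, 7, 8}.
Read 'a': 1→∅, 4→{3, 6}, 6→{2}, 7→{1, 7, 8}, 8→{2, 8}; now {1, 2, 3, 6, 7, 8}.
Read 'a': 1→∅, 2→{0, 2, 8}, 3→{1, 7}, 6→{2}, 7→{1, 7, 8}, 8→{2, 8}; now {0, 1, 2, 7, 8}.
Read 'b': 0→{3, 5, 6}, 1→{8}, 2→{3, 7}, 7→∅, 8→{2, 8}; union {2, 3, 5, 6, 7, 8}; ε-closure = {1, 2, 3, 5, 6, 7, 8}.
Read 'b': 1→{8}, 2→{3, 7}, 3→∅, 5→{8}, 6→{3}, 7→∅, 8→{2, 8}; union {2, 3, 7, 8}; ε-closure = {1, 2, 3, 7, 8}.
Read 'b': 1→{8}, 2→{3, 7}, 3→∅, 7→∅, 8→{2, 8}; union {2, 3, 7, 8}; ε-closure = {1, 2, 3, 7, 8}.
Read 'b': 1→{8}, 2→{3, 7}, 3→∅, 7→∅, 8→{2, 8}; union {2, 3, 7, 8}; ε-closure = {1, 2, 3, 7, 8}.

{1, 2, 3, 7, 8}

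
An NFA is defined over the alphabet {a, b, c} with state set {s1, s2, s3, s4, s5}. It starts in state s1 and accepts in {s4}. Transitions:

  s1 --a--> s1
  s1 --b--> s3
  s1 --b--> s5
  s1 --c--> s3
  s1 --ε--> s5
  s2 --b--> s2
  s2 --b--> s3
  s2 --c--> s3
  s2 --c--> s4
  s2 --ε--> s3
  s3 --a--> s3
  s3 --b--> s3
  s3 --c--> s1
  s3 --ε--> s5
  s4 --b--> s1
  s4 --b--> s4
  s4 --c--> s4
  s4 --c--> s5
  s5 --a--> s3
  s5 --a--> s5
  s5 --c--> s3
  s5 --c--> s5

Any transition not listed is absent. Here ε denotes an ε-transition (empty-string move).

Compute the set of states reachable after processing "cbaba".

Start: ε-closure({s1}) = {s1, s5}.
Read 'c': s1→{s3}, s5→{s3, s5}; now {s3, s5}.
Read 'b': s3→{s3}, s5→∅; union {s3}; ε-closure = {s3, s5}.
Read 'a': s3→{s3}, s5→{s3, s5}; now {s3, s5}.
Read 'b': s3→{s3}, s5→∅; union {s3}; ε-closure = {s3, s5}.
Read 'a': s3→{s3}, s5→{s3, s5}; now {s3, s5}.

{s3, s5}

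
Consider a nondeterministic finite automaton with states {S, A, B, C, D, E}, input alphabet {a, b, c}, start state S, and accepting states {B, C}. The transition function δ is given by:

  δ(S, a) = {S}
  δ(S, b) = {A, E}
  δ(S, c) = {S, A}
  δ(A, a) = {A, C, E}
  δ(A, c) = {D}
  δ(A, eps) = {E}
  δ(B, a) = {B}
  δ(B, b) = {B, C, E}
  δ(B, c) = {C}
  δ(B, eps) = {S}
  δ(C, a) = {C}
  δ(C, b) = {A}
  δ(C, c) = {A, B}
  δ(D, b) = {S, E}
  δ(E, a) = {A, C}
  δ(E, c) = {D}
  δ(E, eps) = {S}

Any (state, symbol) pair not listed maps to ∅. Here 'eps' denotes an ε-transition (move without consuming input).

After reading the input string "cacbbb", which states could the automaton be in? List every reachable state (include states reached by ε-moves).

{S, A, B, C, E}

Start in {S}.
Read 'c': {S} → {S, A, E}.
Read 'a': {S, A, E} → {S, A, C, E}.
Read 'c': {S, A, C, E} → {S, A, B, D, E}.
Read 'b': {S, A, B, D, E} → {S, A, B, C, E}.
Read 'b': {S, A, B, C, E} → {S, A, B, C, E}.
Read 'b': {S, A, B, C, E} → {S, A, B, C, E}.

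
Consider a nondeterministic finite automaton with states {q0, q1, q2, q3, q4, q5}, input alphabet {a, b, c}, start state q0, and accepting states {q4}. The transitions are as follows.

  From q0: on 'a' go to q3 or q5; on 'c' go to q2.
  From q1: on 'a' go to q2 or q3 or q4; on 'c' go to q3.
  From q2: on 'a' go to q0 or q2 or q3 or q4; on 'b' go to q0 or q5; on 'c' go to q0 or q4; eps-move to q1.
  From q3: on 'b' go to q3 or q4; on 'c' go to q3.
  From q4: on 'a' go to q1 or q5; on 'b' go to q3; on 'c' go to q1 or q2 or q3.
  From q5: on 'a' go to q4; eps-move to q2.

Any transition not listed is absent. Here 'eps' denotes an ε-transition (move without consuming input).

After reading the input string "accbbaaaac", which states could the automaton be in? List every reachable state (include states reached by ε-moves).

{q0, q1, q2, q3, q4}

Start in {q0}.
Read 'a': q0→{q3, q5}; union {q3, q5}; ε-closure = {q1, q2, q3, q5}.
Read 'c': q1→{q3}, q2→{q0, q4}, q3→{q3}, q5→∅; now {q0, q3, q4}.
Read 'c': q0→{q2}, q3→{q3}, q4→{q1, q2, q3}; now {q1, q2, q3}.
Read 'b': q1→∅, q2→{q0, q5}, q3→{q3, q4}; union {q0, q3, q4, q5}; ε-closure = {q0, q1, q2, q3, q4, q5}.
Read 'b': q0→∅, q1→∅, q2→{q0, q5}, q3→{q3, q4}, q4→{q3}, q5→∅; union {q0, q3, q4, q5}; ε-closure = {q0, q1, q2, q3, q4, q5}.
Read 'a': q0→{q3, q5}, q1→{q2, q3, q4}, q2→{q0, q2, q3, q4}, q3→∅, q4→{q1, q5}, q5→{q4}; now {q0, q1, q2, q3, q4, q5}.
Read 'a': q0→{q3, q5}, q1→{q2, q3, q4}, q2→{q0, q2, q3, q4}, q3→∅, q4→{q1, q5}, q5→{q4}; now {q0, q1, q2, q3, q4, q5}.
Read 'a': q0→{q3, q5}, q1→{q2, q3, q4}, q2→{q0, q2, q3, q4}, q3→∅, q4→{q1, q5}, q5→{q4}; now {q0, q1, q2, q3, q4, q5}.
Read 'a': q0→{q3, q5}, q1→{q2, q3, q4}, q2→{q0, q2, q3, q4}, q3→∅, q4→{q1, q5}, q5→{q4}; now {q0, q1, q2, q3, q4, q5}.
Read 'c': q0→{q2}, q1→{q3}, q2→{q0, q4}, q3→{q3}, q4→{q1, q2, q3}, q5→∅; now {q0, q1, q2, q3, q4}.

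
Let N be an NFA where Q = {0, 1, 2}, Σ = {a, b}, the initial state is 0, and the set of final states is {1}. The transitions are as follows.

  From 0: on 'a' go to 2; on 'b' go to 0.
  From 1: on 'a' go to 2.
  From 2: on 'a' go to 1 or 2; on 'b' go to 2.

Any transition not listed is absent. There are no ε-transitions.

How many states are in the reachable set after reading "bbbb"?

Start in {0}.
Read 'b': 0→{0}; now {0}.
Read 'b': 0→{0}; now {0}.
Read 'b': 0→{0}; now {0}.
Read 'b': 0→{0}; now {0}.
That set has 1 state.

1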